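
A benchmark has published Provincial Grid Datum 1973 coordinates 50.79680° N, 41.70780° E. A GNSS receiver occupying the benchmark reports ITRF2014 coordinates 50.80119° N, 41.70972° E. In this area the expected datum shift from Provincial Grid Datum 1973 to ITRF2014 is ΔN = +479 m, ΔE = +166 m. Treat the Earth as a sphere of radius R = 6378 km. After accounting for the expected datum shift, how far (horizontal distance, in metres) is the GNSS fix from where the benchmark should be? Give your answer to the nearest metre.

Observed coordinate differences: Δφ = +0.00439°, Δλ = +0.00192°.
Converting to metres (1° lat = 111317 m, cos φ = 0.632073): observed ΔN = 488.7 m, observed ΔE = 135.1 m.
Subtracting the expected shift leaves a residual of 488.7 − (479) = 9.7 m north and 135.1 − (166) = -30.9 m east.
Residual distance = √(9.7² + (-30.9)²) = 32.4 m.

32 m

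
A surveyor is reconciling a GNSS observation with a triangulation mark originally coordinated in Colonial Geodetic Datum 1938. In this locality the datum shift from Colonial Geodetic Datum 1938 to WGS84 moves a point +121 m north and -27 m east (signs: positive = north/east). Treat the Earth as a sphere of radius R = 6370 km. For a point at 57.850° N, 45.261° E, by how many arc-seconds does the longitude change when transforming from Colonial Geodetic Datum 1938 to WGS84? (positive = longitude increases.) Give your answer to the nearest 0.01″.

At latitude 57.850°, cos φ = 0.532138.
One radian of longitude at latitude φ spans R cos φ, so Δλ = ΔE / (R cos φ) = -27.0 / (6370000 × 0.532138) = -7.9653e-06 rad = -1.643″.

Δλ = -1.64″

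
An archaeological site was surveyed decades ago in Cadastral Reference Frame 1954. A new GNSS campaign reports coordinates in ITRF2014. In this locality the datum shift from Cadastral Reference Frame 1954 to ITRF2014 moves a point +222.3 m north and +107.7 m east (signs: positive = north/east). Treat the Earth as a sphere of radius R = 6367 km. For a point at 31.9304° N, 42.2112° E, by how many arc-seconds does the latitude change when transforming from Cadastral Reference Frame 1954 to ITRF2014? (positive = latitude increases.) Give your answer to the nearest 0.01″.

On a sphere of radius R, 1 rad of latitude = R, so Δφ = ΔN / R = 222.3 / 6367000 = 3.4914e-05 rad = 7.202″.

Δφ = 7.20″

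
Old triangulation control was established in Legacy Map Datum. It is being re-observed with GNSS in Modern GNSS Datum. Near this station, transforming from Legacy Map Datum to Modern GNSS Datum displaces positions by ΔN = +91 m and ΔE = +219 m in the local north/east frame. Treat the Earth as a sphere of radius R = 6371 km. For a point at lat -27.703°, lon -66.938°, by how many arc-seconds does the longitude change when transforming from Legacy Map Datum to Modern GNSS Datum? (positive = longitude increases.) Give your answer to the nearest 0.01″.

At latitude -27.703°, cos φ = 0.885369.
One radian of longitude at latitude φ spans R cos φ, so Δλ = ΔE / (R cos φ) = 219.0 / (6371000 × 0.885369) = 3.8825e-05 rad = 8.008″.

Δλ = 8.01″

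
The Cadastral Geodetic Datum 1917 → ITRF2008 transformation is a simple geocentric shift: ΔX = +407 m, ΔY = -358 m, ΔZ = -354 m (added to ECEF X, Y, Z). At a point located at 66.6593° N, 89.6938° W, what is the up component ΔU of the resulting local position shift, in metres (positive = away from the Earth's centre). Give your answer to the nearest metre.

ΔU = -182 m

At φ = 66.6593°, λ = -89.6938°: sin φ = 0.918165, cos φ = 0.396198, sin λ = -0.999986, cos λ = 0.005344.
ΔU = cos φ cos λ·ΔX + cos φ sin λ·ΔY + sin φ·ΔZ = (0.396198)(0.005344)(407) + (0.396198)(-0.999986)(-358) + (0.918165)(-354) = -182.33 m.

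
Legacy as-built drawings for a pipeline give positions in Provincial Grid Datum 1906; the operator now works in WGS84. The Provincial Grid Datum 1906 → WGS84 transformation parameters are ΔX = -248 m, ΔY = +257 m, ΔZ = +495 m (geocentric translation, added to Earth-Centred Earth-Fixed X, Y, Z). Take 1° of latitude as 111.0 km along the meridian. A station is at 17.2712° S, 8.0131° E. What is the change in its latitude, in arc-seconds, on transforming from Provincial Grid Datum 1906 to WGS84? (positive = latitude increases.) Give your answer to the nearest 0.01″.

sin φ = -0.296895, cos φ = 0.954910, sin λ = 0.139400, cos λ = 0.990236.
North component: ΔN = −sin φ cos λ·ΔX − sin φ sin λ·ΔY + cos φ·ΔZ = −(-0.296895)(0.990236)(-248) − (-0.296895)(0.139400)(257) + (0.954910)(495) = 410.41 m.
1° of latitude spans 111000 m, so Δφ = 410.41 / 111000 × 3600 = 13.310″.

Δφ = 13.31″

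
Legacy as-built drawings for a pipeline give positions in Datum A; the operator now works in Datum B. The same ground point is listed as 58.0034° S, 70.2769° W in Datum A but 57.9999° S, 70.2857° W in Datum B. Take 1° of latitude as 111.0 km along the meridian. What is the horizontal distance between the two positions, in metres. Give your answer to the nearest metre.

647 m

Δφ = -57.9999° − -58.0034° = +0.0035°; Δλ = -70.2857° − -70.2769° = -0.0088°.
ΔN = Δφ × 111000 = 388.5 m; ΔE = Δλ × 111000 × cos(-58.0034°) = -0.0088 × 111000 × 0.529869 = -517.6 m.
Distance = √(ΔE² + ΔN²) = √((-517.6)² + 388.5²) = 647.2 m.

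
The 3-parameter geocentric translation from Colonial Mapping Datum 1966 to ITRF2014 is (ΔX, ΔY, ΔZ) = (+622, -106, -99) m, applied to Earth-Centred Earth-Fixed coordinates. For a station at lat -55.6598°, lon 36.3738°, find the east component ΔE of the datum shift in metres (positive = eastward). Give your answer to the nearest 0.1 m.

ΔE = -454.2 m

At φ = -55.6598°, λ = 36.3738°: sin φ = -0.825703, cos φ = 0.564106, sin λ = 0.593051, cos λ = 0.805165.
ΔE = −sin λ·ΔX + cos λ·ΔY = −(0.593051)·(622) + (0.805165)·(-106) = -454.23 m.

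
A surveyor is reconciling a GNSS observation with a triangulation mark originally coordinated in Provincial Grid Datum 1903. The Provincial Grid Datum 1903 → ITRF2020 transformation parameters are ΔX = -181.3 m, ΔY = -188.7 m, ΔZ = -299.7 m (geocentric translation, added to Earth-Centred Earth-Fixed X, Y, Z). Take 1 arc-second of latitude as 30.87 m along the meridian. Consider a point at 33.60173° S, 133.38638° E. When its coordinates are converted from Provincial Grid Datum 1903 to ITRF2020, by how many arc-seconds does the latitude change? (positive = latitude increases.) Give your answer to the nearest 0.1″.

Δφ = -8.3″

sin φ = -0.553417, cos φ = 0.832905, sin λ = 0.726738, cos λ = -0.686915.
North component: ΔN = −sin φ cos λ·ΔX − sin φ sin λ·ΔY + cos φ·ΔZ = −(-0.553417)(-0.686915)(-181.3) − (-0.553417)(0.726738)(-188.7) + (0.832905)(-299.7) = -256.59 m.
1° of latitude spans 3600 × 30.87 = 111132 m, so Δφ = -256.59 / 111132 × 3600 = -8.312″.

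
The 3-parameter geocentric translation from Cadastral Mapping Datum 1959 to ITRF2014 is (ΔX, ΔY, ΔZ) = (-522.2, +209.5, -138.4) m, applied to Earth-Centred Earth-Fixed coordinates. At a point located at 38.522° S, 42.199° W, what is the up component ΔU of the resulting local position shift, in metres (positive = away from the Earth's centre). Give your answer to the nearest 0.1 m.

ΔU = -326.6 m

The local up (radial) axis is (cos φ cos λ, cos φ sin λ, sin φ), giving ΔU = -302.663 − 110.097 + 86.198 = -326.56 m.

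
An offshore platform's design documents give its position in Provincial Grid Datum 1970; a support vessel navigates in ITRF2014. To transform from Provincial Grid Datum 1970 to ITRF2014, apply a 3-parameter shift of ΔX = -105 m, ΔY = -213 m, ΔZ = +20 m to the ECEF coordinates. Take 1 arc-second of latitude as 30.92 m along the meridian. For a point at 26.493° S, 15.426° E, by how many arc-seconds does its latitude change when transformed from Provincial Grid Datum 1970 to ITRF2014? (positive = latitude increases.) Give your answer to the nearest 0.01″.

sin φ = -0.446088, cos φ = 0.894989, sin λ = 0.265994, cos λ = 0.963975.
North component: ΔN = −sin φ cos λ·ΔX − sin φ sin λ·ΔY + cos φ·ΔZ = −(-0.446088)(0.963975)(-105) − (-0.446088)(0.265994)(-213) + (0.894989)(20) = -52.53 m.
1° of latitude spans 3600 × 30.92 = 111312 m, so Δφ = -52.53 / 111312 × 3600 = -1.699″.

Δφ = -1.70″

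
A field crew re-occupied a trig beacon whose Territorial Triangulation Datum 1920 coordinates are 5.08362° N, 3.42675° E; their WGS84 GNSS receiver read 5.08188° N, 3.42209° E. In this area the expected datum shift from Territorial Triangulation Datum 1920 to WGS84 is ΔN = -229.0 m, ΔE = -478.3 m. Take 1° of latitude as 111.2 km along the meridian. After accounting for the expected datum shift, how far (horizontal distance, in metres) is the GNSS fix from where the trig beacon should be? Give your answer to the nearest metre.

52 m

Observed coordinate differences: Δφ = -0.00174°, Δλ = -0.00466°.
Converting to metres (1° lat = 111200 m, cos φ = 0.996066): observed ΔN = -193.5 m, observed ΔE = -516.2 m.
Subtracting the expected shift leaves a residual of -193.5 − (-229.0) = 35.5 m north and -516.2 − (-478.3) = -37.9 m east.
Residual distance = √(35.5² + (-37.9)²) = 51.9 m.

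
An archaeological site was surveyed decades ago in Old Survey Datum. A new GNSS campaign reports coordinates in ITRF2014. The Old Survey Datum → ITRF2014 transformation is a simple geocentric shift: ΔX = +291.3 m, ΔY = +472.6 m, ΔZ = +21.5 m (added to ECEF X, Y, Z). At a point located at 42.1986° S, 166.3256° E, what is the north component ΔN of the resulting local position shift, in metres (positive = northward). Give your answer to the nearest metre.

ΔN = -99 m

At φ = -42.1986°, λ = 166.3256°: sin φ = -0.671702, cos φ = 0.740821, sin λ = 0.236404, cos λ = -0.971655.
ΔN = −sin φ cos λ·ΔX − sin φ sin λ·ΔY + cos φ·ΔZ = −(-0.671702)(-0.971655)(291.3) − (-0.671702)(0.236404)(472.6) + (0.740821)(21.5) = -99.15 m.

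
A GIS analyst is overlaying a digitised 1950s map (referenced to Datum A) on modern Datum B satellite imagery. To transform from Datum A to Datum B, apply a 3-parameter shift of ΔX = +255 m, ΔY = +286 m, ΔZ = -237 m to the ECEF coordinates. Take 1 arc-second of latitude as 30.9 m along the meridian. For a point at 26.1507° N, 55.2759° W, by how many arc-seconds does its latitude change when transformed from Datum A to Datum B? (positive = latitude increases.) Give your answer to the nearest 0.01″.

sin φ = 0.440734, cos φ = 0.897638, sin λ = -0.821905, cos λ = 0.569625.
North component: ΔN = −sin φ cos λ·ΔX − sin φ sin λ·ΔY + cos φ·ΔZ = −(0.440734)(0.569625)(255) − (0.440734)(-0.821905)(286) + (0.897638)(-237) = -173.16 m.
1° of latitude spans 3600 × 30.90 = 111240 m, so Δφ = -173.16 / 111240 × 3600 = -5.604″.

Δφ = -5.60″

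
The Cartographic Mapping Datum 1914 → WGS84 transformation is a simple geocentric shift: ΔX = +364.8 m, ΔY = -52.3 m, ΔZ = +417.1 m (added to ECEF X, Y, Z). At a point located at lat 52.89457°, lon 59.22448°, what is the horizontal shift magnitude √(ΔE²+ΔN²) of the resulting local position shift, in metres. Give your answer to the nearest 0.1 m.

The local east axis at (φ, λ) is (−sin λ, cos λ, 0), so ΔE = −sin(59.22448°)·364.8 + cos(59.22448°)·(-52.3) = -340.19 m.
The local north axis is (−sin φ cos λ, −sin φ sin λ, cos φ), giving ΔN = -148.866 + 35.837 + 251.630 = 138.60 m.
Horizontal magnitude = √(ΔE² + ΔN²) = √((-340.19)² + 138.60²) = 367.34 m.

367.3 m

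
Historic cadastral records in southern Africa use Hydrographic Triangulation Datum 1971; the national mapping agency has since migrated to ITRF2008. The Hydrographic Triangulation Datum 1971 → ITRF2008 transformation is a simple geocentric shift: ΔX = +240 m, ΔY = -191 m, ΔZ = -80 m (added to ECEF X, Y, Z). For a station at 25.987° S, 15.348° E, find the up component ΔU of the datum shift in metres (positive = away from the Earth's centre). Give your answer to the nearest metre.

The local up (radial) axis is (cos φ cos λ, cos φ sin λ, sin φ), giving ΔU = 208.040 − 45.443 + 35.053 = 197.65 m.

ΔU = 198 m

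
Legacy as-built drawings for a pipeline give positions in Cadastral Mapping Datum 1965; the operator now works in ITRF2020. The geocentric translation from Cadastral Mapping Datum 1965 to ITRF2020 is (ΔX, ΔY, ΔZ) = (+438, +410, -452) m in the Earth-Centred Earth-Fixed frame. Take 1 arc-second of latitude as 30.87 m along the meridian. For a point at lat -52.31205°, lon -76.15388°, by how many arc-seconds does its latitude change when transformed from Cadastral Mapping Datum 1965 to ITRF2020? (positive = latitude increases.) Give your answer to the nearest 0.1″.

sin φ = -0.791352, cos φ = 0.611361, sin λ = -0.970942, cos λ = 0.239315.
North component: ΔN = −sin φ cos λ·ΔX − sin φ sin λ·ΔY + cos φ·ΔZ = −(-0.791352)(0.239315)(438) − (-0.791352)(-0.970942)(410) + (0.611361)(-452) = -508.41 m.
1° of latitude spans 3600 × 30.87 = 111132 m, so Δφ = -508.41 / 111132 × 3600 = -16.469″.

Δφ = -16.5″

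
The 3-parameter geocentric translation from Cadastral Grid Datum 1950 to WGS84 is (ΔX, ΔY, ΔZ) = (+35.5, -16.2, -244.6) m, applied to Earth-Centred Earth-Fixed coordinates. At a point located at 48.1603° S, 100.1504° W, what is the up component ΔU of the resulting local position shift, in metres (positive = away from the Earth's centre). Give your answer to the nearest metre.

ΔU = 189 m

At φ = -48.1603°, λ = -100.1504°: sin φ = -0.745014, cos φ = 0.667049, sin λ = -0.984349, cos λ = -0.176233.
ΔU = cos φ cos λ·ΔX + cos φ sin λ·ΔY + sin φ·ΔZ = (0.667049)(-0.176233)(35.5) + (0.667049)(-0.984349)(-16.2) + (-0.745014)(-244.6) = 188.69 m.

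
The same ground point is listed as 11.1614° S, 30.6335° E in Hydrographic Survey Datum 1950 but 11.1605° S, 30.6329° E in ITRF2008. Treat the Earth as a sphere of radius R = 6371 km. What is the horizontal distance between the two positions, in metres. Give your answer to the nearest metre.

120 m

Δφ = -11.1605° − -11.1614° = +0.0009°; Δλ = 30.6329° − 30.6335° = -0.0006°.
1° along a meridian = πR/180 = 111195 m.
ΔN = Δφ × 111195 = 100.1 m; ΔE = Δλ × 111195 × cos(-11.1614°) = -0.0006 × 111195 × 0.981086 = -65.5 m.
Distance = √(ΔE² + ΔN²) = √((-65.5)² + 100.1²) = 119.6 m.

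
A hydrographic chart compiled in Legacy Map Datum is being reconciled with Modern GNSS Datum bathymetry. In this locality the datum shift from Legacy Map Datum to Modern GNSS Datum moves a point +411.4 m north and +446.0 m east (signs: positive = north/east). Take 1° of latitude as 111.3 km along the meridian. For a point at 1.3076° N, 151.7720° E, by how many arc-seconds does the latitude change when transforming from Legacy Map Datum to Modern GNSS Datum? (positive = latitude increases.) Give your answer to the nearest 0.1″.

1° of latitude = 111.3 km, so Δφ = 411.4 / 111300 = 0.0036963° = 13.307″.

Δφ = 13.3″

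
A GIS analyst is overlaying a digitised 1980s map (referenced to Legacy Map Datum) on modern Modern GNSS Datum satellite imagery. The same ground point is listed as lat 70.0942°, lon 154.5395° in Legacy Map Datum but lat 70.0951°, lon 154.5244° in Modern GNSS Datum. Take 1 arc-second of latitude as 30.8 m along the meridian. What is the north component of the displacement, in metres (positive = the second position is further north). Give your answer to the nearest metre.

ΔN = 100 m

Δφ = 70.0951° − 70.0942° = +0.0009°; Δλ = 154.5244° − 154.5395° = -0.0151°.
1° of latitude = 3600 × 30.80 = 110880 m.
ΔN = Δφ × 110880 = 99.8 m; ΔE = Δλ × 110880 × cos(70.0942°) = -0.0151 × 110880 × 0.340475 = -570.1 m.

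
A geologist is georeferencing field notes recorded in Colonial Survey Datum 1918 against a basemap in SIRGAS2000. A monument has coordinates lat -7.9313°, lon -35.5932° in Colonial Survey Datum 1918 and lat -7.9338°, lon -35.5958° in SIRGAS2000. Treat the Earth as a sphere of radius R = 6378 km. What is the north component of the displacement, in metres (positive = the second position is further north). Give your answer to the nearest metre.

Δφ = -7.9338° − -7.9313° = -0.0025°; Δλ = -35.5958° − -35.5932° = -0.0026°.
1° along a meridian = πR/180 = 111317 m.
ΔN = Δφ × 111317 = -278.3 m; ΔE = Δλ × 111317 × cos(-7.9313°) = -0.0026 × 111317 × 0.990434 = -286.7 m.

ΔN = -278 m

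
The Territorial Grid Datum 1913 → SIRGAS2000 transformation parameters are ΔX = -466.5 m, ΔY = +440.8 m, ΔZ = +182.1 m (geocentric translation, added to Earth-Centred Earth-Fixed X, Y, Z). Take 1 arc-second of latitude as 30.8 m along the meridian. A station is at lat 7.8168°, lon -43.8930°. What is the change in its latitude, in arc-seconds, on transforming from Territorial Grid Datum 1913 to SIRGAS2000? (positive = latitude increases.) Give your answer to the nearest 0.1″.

sin φ = 0.136006, cos φ = 0.990708, sin λ = -0.693314, cos λ = 0.720636.
North component: ΔN = −sin φ cos λ·ΔX − sin φ sin λ·ΔY + cos φ·ΔZ = −(0.136006)(0.720636)(-466.5) − (0.136006)(-0.693314)(440.8) + (0.990708)(182.1) = 267.70 m.
1° of latitude spans 3600 × 30.80 = 110880 m, so Δφ = 267.70 / 110880 × 3600 = 8.691″.

Δφ = 8.7″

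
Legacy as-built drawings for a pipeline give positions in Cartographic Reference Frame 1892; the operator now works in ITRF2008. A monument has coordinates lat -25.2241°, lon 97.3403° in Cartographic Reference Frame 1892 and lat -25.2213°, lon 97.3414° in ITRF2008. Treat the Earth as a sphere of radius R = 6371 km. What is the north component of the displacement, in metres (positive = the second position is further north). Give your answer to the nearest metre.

Δφ = -25.2213° − -25.2241° = +0.0028°; Δλ = 97.3414° − 97.3403° = +0.0011°.
1° along a meridian = πR/180 = 111195 m.
ΔN = Δφ × 111195 = 311.3 m; ΔE = Δλ × 111195 × cos(-25.2241°) = +0.0011 × 111195 × 0.904648 = 110.7 m.

ΔN = 311 m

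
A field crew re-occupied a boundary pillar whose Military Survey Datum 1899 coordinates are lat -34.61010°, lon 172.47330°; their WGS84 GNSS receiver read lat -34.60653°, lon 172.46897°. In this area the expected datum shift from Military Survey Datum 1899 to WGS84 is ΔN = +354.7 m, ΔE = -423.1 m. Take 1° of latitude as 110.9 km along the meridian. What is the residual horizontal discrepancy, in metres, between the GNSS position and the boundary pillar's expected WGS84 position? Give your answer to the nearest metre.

Observed coordinate differences: Δφ = +0.00357°, Δλ = -0.00433°.
Converting to metres (1° lat = 110900 m, cos φ = 0.823036): observed ΔN = 395.9 m, observed ΔE = -395.2 m.
Subtracting the expected shift leaves a residual of 395.9 − (354.7) = 41.2 m north and -395.2 − (-423.1) = 27.9 m east.
Residual distance = √(41.2² + 27.9²) = 49.8 m.

50 m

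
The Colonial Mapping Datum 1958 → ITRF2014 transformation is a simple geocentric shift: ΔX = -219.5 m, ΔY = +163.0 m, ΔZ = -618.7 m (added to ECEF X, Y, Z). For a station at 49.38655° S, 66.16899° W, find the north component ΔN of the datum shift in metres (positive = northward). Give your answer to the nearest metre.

ΔN = -583 m

At φ = -49.38655°, λ = -66.16899°: sin φ = -0.759119, cos φ = 0.650952, sin λ = -0.914741, cos λ = 0.404040.
ΔN = −sin φ cos λ·ΔX − sin φ sin λ·ΔY + cos φ·ΔZ = −(-0.759119)(0.404040)(-219.5) − (-0.759119)(-0.914741)(163.0) + (0.650952)(-618.7) = -583.25 m.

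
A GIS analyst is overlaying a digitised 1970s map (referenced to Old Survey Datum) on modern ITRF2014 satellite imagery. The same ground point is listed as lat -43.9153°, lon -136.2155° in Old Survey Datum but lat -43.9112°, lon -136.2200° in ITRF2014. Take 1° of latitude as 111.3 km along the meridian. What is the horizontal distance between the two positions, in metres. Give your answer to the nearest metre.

Δφ = -43.9112° − -43.9153° = +0.0041°; Δλ = -136.2200° − -136.2155° = -0.0045°.
ΔN = Δφ × 111300 = 456.3 m; ΔE = Δλ × 111300 × cos(-43.9153°) = -0.0045 × 111300 × 0.720366 = -360.8 m.
Distance = √(ΔE² + ΔN²) = √((-360.8)² + 456.3²) = 581.7 m.

582 m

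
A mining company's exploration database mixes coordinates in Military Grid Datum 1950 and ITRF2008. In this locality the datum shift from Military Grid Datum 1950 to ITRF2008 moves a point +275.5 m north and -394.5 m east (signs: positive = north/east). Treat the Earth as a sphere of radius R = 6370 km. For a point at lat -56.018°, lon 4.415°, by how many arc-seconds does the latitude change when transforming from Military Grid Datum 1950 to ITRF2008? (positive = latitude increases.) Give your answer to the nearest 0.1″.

On a sphere of radius R, 1 rad of latitude = R, so Δφ = ΔN / R = 275.5 / 6370000 = 4.3250e-05 rad = 8.921″.

Δφ = 8.9″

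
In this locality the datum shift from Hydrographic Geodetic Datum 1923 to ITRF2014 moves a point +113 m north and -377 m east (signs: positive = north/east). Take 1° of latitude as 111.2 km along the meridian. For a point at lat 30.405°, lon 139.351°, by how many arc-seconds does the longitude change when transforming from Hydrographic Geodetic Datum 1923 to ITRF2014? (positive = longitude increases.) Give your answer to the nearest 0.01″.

At latitude 30.405°, cos φ = 0.862470.
1° of longitude at this latitude = 111.2 × cos φ = 95.91 km, so Δλ = -377.0 / 95906.6 = -0.0039309° = -14.151″.

Δλ = -14.15″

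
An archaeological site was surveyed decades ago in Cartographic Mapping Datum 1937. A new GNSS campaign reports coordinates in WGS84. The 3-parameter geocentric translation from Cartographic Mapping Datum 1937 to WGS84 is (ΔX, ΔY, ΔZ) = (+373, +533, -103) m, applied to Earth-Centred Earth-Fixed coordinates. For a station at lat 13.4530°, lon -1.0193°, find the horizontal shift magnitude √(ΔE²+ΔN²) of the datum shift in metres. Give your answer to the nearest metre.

570 m

The local east axis at (φ, λ) is (−sin λ, cos λ, 0), so ΔE = −sin(-1.0193°)·373 + cos(-1.0193°)·533 = 539.55 m.
The local north axis is (−sin φ cos λ, −sin φ sin λ, cos φ), giving ΔN = -86.764 + 2.206 − 100.174 = -184.73 m.
Horizontal magnitude = √(ΔE² + ΔN²) = √(539.55² + (-184.73)²) = 570.30 m.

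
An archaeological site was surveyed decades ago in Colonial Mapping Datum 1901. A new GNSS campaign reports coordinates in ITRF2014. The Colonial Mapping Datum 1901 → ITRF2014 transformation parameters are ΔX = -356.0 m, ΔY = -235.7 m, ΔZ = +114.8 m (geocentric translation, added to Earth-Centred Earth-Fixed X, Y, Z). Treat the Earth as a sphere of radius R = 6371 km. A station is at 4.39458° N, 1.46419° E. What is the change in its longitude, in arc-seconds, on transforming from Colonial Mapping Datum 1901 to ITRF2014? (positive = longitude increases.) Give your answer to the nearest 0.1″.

sin φ = 0.076625, cos φ = 0.997060, sin λ = 0.025552, cos λ = 0.999673.
East component: ΔE = −sin λ·ΔX + cos λ·ΔY = −(0.025552)(-356.0) + (0.999673)(-235.7) = -226.53 m.
1° of latitude spans πR/180 = 111195 m; at latitude φ, 1° of longitude spans that × cos φ = 110868.0 m, so Δλ = -226.53 / 110868.0 × 3600 = -7.356″.

Δλ = -7.4″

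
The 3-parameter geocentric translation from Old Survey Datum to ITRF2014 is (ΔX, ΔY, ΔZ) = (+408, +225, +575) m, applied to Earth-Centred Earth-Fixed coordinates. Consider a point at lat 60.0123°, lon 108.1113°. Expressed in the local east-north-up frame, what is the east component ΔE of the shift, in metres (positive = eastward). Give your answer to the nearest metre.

ΔE = -458 m

At φ = 60.0123°, λ = 108.1113°: sin φ = 0.866133, cos φ = 0.499814, sin λ = 0.950454, cos λ = -0.310864.
ΔE = −sin λ·ΔX + cos λ·ΔY = −(0.950454)·(408) + (-0.310864)·(225) = -457.73 m.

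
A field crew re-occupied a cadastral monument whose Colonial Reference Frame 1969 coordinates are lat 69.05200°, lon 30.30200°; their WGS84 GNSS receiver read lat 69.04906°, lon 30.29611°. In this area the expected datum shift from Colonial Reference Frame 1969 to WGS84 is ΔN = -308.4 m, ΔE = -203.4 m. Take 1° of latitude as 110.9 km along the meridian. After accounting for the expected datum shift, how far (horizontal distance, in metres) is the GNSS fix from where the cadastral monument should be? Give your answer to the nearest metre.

Observed coordinate differences: Δφ = -0.00294°, Δλ = -0.00589°.
Converting to metres (1° lat = 110900 m, cos φ = 0.357521): observed ΔN = -326.0 m, observed ΔE = -233.5 m.
Subtracting the expected shift leaves a residual of -326.0 − (-308.4) = -17.6 m north and -233.5 − (-203.4) = -30.1 m east.
Residual distance = √((-17.6)² + (-30.1)²) = 34.9 m.

35 m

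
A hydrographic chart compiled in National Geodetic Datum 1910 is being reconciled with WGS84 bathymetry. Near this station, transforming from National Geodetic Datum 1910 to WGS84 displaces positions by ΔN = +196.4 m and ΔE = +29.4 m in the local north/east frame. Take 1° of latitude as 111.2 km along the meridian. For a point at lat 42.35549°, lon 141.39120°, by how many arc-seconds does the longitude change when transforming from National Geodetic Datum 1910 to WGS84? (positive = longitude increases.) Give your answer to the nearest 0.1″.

Δλ = 1.3″

At latitude 42.35549°, cos φ = 0.738979.
1° of longitude at this latitude = 111.2 × cos φ = 82.17 km, so Δλ = 29.4 / 82174.5 = 0.0003578° = 1.288″.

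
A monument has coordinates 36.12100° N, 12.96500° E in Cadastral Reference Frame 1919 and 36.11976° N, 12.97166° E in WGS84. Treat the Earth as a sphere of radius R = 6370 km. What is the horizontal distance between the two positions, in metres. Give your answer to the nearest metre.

614 m

Δφ = 36.11976° − 36.12100° = -0.00124°; Δλ = 12.97166° − 12.96500° = +0.00666°.
1° along a meridian = πR/180 = 111177 m.
ΔN = Δφ × 111177 = -137.9 m; ΔE = Δλ × 111177 × cos(36.12100°) = +0.00666 × 111177 × 0.807774 = 598.1 m.
Distance = √(ΔE² + ΔN²) = √(598.1² + (-137.9)²) = 613.8 m.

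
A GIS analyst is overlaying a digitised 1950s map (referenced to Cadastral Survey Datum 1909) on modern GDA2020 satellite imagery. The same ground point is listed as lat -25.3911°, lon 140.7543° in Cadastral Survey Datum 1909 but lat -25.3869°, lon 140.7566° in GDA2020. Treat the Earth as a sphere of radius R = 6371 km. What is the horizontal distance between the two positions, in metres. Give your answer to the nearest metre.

Δφ = -25.3869° − -25.3911° = +0.0042°; Δλ = 140.7566° − 140.7543° = +0.0023°.
1° along a meridian = πR/180 = 111195 m.
ΔN = Δφ × 111195 = 467.0 m; ΔE = Δλ × 111195 × cos(-25.3911°) = +0.0023 × 111195 × 0.903402 = 231.0 m.
Distance = √(ΔE² + ΔN²) = √(231.0² + 467.0²) = 521.0 m.

521 m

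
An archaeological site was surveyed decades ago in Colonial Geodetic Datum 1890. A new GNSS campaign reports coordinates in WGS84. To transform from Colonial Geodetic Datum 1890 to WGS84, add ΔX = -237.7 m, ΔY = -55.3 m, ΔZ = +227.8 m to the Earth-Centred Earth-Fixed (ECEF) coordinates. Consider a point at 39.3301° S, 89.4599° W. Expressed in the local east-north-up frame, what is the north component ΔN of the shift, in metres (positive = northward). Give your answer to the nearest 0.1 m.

The local north axis is (−sin φ cos λ, −sin φ sin λ, cos φ), giving ΔN = -1.420 + 35.047 + 176.205 = 209.83 m.

ΔN = 209.8 m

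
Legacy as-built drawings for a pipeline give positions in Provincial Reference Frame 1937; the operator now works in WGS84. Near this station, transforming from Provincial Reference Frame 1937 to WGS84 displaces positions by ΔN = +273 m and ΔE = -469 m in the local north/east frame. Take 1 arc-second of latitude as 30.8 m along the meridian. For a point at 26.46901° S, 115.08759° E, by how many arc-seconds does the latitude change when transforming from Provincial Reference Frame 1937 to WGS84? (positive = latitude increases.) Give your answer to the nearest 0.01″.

1″ of latitude = 30.80 m, so Δφ = 273.0 / 30.80 = 8.864″.

Δφ = 8.86″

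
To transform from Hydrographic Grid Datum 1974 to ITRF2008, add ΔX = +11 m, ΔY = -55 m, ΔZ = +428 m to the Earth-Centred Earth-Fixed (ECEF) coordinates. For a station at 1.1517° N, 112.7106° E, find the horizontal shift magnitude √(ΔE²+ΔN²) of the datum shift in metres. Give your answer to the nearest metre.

429 m

At φ = 1.1517°, λ = 112.7106°: sin φ = 0.020100, cos φ = 0.999798, sin λ = 0.922467, cos λ = -0.386077.
ΔE = −sin λ·ΔX + cos λ·ΔY = −(0.922467)·(11) + (-0.386077)·(-55) = 11.09 m.
ΔN = −sin φ cos λ·ΔX − sin φ sin λ·ΔY + cos φ·ΔZ = −(0.020100)(-0.386077)(11) − (0.020100)(0.922467)(-55) + (0.999798)(428) = 429.02 m.
Horizontal magnitude = √(ΔE² + ΔN²) = √(11.09² + 429.02²) = 429.16 m.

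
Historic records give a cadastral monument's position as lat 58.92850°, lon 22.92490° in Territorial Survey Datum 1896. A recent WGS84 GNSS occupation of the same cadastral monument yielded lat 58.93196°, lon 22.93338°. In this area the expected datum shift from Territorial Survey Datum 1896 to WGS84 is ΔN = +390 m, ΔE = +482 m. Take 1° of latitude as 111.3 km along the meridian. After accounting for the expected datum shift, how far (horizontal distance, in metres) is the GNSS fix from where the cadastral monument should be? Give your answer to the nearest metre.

Observed coordinate differences: Δφ = +0.00346°, Δλ = +0.00848°.
Converting to metres (1° lat = 111300 m, cos φ = 0.516107): observed ΔN = 385.1 m, observed ΔE = 487.1 m.
Subtracting the expected shift leaves a residual of 385.1 − (390) = -4.9 m north and 487.1 − (482) = 5.1 m east.
Residual distance = √((-4.9)² + 5.1²) = 7.1 m.

7 m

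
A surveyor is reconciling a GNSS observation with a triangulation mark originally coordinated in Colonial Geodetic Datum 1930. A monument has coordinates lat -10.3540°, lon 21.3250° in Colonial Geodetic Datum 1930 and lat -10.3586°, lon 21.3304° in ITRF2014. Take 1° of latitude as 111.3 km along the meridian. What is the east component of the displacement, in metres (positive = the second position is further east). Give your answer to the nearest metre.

ΔE = 591 m

Δφ = -10.3586° − -10.3540° = -0.0046°; Δλ = 21.3304° − 21.3250° = +0.0054°.
ΔN = Δφ × 111300 = -512.0 m; ΔE = Δλ × 111300 × cos(-10.3540°) = +0.0054 × 111300 × 0.983716 = 591.2 m.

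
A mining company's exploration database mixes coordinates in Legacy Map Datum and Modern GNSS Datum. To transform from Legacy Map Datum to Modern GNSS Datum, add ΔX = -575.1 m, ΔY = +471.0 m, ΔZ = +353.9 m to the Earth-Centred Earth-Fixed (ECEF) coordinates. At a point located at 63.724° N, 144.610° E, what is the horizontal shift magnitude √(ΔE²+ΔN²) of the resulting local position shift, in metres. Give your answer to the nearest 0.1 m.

At φ = 63.724°, λ = 144.610°: sin φ = 0.896672, cos φ = 0.442696, sin λ = 0.579139, cos λ = -0.815229.
ΔE = −sin λ·ΔX + cos λ·ΔY = −(0.579139)·(-575.1) + (-0.815229)·(471.0) = -50.91 m.
ΔN = −sin φ cos λ·ΔX − sin φ sin λ·ΔY + cos φ·ΔZ = −(0.896672)(-0.815229)(-575.1) − (0.896672)(0.579139)(471.0) + (0.442696)(353.9) = -508.31 m.
Horizontal magnitude = √(ΔE² + ΔN²) = √((-50.91)² + (-508.31)²) = 510.86 m.

510.9 m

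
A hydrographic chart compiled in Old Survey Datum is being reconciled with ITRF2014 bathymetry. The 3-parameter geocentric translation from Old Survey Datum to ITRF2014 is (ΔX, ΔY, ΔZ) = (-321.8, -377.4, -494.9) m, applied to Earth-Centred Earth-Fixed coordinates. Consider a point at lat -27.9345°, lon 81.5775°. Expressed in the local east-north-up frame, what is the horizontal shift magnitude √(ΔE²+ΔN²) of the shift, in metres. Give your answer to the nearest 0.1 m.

The local east axis at (φ, λ) is (−sin λ, cos λ, 0), so ΔE = −sin(81.5775°)·(-321.8) + cos(81.5775°)·(-377.4) = 263.05 m.
The local north axis is (−sin φ cos λ, −sin φ sin λ, cos φ), giving ΔN = -22.081 − 174.891 − 437.236 = -634.21 m.
Horizontal magnitude = √(ΔE² + ΔN²) = √(263.05² + (-634.21)²) = 686.60 m.

686.6 m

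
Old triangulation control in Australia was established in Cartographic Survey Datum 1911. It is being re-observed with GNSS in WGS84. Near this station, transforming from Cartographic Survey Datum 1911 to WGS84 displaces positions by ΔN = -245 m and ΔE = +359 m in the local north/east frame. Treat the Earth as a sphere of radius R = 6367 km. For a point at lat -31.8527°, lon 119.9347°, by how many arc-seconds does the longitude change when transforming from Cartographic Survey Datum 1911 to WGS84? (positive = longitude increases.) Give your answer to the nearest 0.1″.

At latitude -31.8527°, cos φ = 0.849408.
One radian of longitude at latitude φ spans R cos φ, so Δλ = ΔE / (R cos φ) = 359.0 / (6367000 × 0.849408) = 6.6381e-05 rad = 13.692″.

Δλ = 13.7″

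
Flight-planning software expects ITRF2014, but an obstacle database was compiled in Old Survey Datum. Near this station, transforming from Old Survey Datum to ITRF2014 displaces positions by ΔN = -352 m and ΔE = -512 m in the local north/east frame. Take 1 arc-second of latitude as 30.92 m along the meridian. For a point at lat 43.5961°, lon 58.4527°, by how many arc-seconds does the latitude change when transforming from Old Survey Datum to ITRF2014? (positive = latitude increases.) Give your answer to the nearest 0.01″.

Δφ = -11.38″

1″ of latitude = 30.92 m, so Δφ = -352.0 / 30.92 = -11.384″.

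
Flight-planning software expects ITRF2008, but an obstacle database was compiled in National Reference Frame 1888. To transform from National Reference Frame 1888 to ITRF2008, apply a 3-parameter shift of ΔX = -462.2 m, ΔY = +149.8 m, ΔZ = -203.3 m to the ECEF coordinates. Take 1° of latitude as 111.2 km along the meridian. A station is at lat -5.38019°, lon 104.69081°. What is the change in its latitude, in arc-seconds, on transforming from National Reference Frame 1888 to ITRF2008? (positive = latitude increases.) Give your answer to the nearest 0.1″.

sin φ = -0.093764, cos φ = 0.995594, sin λ = 0.967308, cos λ = -0.253603.
North component: ΔN = −sin φ cos λ·ΔX − sin φ sin λ·ΔY + cos φ·ΔZ = −(-0.093764)(-0.253603)(-462.2) − (-0.093764)(0.967308)(149.8) + (0.995594)(-203.3) = -177.83 m.
1° of latitude spans 111200 m, so Δφ = -177.83 / 111200 × 3600 = -5.757″.

Δφ = -5.8″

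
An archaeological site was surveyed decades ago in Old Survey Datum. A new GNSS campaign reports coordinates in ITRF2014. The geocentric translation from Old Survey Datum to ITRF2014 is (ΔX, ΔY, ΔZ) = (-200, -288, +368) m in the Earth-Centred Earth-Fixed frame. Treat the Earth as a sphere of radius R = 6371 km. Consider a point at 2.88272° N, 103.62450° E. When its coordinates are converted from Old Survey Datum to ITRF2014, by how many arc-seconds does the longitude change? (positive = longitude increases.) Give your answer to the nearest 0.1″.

sin φ = 0.050292, cos φ = 0.998735, sin λ = 0.971860, cos λ = -0.235558.
East component: ΔE = −sin λ·ΔX + cos λ·ΔY = −(0.971860)(-200) + (-0.235558)(-288) = 262.21 m.
1° of latitude spans πR/180 = 111195 m; at latitude φ, 1° of longitude spans that × cos φ = 111054.2 m, so Δλ = 262.21 / 111054.2 × 3600 = 8.500″.

Δλ = 8.5″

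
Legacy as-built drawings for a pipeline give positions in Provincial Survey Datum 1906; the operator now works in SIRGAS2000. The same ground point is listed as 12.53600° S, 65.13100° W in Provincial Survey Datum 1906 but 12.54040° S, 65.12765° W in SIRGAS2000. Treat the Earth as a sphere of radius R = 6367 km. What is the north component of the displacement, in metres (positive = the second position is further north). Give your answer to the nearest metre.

Δφ = -12.54040° − -12.53600° = -0.00440°; Δλ = -65.12765° − -65.13100° = +0.00335°.
1° along a meridian = πR/180 = 111125 m.
ΔN = Δφ × 111125 = -489.0 m; ΔE = Δλ × 111125 × cos(-12.53600°) = +0.00335 × 111125 × 0.976160 = 363.4 m.

ΔN = -489 m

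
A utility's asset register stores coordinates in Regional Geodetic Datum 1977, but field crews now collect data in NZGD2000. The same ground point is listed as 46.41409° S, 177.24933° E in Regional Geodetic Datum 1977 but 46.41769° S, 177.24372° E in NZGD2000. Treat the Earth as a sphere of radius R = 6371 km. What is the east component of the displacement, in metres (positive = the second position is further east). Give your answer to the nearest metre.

Δφ = -46.41769° − -46.41409° = -0.00360°; Δλ = 177.24372° − 177.24933° = -0.00561°.
1° along a meridian = πR/180 = 111195 m.
ΔN = Δφ × 111195 = -400.3 m; ΔE = Δλ × 111195 × cos(-46.41409°) = -0.00561 × 111195 × 0.689441 = -430.1 m.

ΔE = -430 m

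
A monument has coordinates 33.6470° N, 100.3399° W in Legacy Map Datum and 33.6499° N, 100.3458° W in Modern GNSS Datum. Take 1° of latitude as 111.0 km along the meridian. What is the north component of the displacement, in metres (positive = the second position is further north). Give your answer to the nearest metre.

ΔN = 322 m

Δφ = 33.6499° − 33.6470° = +0.0029°; Δλ = -100.3458° − -100.3399° = -0.0059°.
ΔN = Δφ × 111000 = 321.9 m; ΔE = Δλ × 111000 × cos(33.6470°) = -0.0059 × 111000 × 0.832467 = -545.2 m.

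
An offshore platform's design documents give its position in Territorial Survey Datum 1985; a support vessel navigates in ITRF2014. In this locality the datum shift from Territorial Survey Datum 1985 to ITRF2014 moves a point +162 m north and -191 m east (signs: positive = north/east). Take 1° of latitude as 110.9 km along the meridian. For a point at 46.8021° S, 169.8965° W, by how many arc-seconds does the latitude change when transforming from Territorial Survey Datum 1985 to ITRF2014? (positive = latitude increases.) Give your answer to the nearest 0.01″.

Δφ = 5.26″

1° of latitude = 110.9 km, so Δφ = 162.0 / 110900 = 0.0014608° = 5.259″.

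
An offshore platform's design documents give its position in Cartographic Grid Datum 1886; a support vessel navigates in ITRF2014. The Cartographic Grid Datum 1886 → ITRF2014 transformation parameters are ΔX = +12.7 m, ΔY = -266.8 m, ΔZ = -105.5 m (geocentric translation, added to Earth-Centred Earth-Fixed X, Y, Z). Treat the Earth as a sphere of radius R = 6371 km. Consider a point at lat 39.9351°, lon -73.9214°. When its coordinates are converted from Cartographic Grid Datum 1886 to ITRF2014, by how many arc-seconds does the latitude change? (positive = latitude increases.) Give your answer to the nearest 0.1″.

Δφ = -8.0″

sin φ = 0.641919, cos φ = 0.766772, sin λ = -0.960883, cos λ = 0.276956.
North component: ΔN = −sin φ cos λ·ΔX − sin φ sin λ·ΔY + cos φ·ΔZ = −(0.641919)(0.276956)(12.7) − (0.641919)(-0.960883)(-266.8) + (0.766772)(-105.5) = -247.72 m.
1° of latitude spans πR/180 = 111195 m, so Δφ = -247.72 / 111195 × 3600 = -8.020″.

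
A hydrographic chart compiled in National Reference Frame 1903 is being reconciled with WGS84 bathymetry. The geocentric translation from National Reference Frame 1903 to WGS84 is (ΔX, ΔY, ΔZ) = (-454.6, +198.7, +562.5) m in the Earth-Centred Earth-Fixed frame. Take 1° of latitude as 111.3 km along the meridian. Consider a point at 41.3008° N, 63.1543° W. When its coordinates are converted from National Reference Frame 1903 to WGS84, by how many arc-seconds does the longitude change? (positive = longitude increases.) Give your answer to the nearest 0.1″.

Δλ = -13.6″

sin φ = 0.660012, cos φ = 0.751255, sin λ = -0.892226, cos λ = 0.451589.
East component: ΔE = −sin λ·ΔX + cos λ·ΔY = −(-0.892226)(-454.6) + (0.451589)(198.7) = -315.88 m.
1° of latitude spans 111300 m; at latitude φ, 1° of longitude spans that × cos φ = 83614.7 m, so Δλ = -315.88 / 83614.7 × 3600 = -13.600″.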